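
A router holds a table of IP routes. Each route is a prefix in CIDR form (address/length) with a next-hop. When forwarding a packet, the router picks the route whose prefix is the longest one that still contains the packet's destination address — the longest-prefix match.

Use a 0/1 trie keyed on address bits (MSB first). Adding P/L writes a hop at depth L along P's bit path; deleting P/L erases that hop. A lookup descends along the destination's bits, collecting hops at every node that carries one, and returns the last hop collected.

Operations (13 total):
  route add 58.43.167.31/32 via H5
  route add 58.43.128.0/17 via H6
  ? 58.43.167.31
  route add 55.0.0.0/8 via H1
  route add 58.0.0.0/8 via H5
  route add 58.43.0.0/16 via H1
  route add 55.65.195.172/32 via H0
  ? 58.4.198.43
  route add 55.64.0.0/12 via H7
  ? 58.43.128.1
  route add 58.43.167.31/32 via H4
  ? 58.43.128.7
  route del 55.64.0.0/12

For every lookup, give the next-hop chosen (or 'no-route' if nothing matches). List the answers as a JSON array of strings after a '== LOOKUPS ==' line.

Trace:
  + 58.43.167.31/32 (H5) depth=32
  + 58.43.128.0/17 (H6) depth=17
  Q 58.43.167.31: descend 00111010001010111010011100011111 ; hops seen [H6,H5] ; pick H5
  + 55.0.0.0/8 (H1) depth=8
  + 58.0.0.0/8 (H5) depth=8
  + 58.43.0.0/16 (H1) depth=16
  + 55.65.195.172/32 (H0) depth=32
  Q 58.4.198.43: descend 0011101000 ; hops seen [H5] ; pick H5
  + 55.64.0.0/12 (H7) depth=12
  Q 58.43.128.1: descend 001110100010101110 ; hops seen [H5,H1,H6] ; pick H6
  + 58.43.167.31/32 (H4) depth=32
  Q 58.43.128.7: descend 001110100010101110 ; hops seen [H5,H1,H6] ; pick H6
  del 55.64.0.0/12 (clear depth 12)

== LOOKUPS ==
["H5","H5","H6","H6"]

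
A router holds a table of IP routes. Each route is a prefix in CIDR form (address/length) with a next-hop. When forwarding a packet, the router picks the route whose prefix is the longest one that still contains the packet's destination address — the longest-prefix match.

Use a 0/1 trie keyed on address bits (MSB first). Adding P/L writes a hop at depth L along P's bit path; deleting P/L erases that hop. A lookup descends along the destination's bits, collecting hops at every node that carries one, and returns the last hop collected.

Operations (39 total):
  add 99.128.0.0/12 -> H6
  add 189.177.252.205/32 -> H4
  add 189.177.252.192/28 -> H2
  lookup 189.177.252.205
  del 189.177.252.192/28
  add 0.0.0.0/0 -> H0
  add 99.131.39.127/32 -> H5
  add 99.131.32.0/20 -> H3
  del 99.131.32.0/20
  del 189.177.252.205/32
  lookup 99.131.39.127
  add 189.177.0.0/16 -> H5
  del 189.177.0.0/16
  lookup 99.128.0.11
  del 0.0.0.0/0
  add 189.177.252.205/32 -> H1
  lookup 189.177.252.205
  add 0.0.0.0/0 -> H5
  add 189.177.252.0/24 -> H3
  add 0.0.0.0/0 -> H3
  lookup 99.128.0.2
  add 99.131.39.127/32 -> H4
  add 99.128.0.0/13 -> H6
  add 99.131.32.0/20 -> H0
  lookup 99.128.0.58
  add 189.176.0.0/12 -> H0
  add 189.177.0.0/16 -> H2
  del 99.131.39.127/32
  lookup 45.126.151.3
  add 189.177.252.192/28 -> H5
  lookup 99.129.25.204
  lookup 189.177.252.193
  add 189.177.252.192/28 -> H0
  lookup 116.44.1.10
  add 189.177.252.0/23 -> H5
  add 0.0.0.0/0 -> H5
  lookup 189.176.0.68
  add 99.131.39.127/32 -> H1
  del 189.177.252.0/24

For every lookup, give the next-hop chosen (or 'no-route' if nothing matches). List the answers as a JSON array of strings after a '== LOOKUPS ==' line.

Apply in order:
  add 99.128.0.0/12 -> H6 at depth 12
  add 189.177.252.205/32 -> H4 at depth 32
  add 189.177.252.192/28 -> H2 at depth 28
  ? 189.177.252.205  path d0:-→d1:-→d2:-→d3:-→d4:-→d5:-→d6:-→d7:-→d8:-→d9:-→d10:-→d11:-→d12:-→d13:-→d14:-→d15:-→d16:-→d17:-→d18:-→d19:-→d20:-→d21:-→d22:-→d23:-→d24:-→d25:-→d26:-→d27:-→d28:H2→d29:-→d30:-→d31:-→d32:H4  best=H4
  - 189.177.252.192/28 clear@28
  add 0.0.0.0/0 -> H0 at depth 0
  add 99.131.39.127/32 -> H5 at depth 32
  add 99.131.32.0/20 -> H3 at depth 20
  - 99.131.32.0/20 clear@20
  - 189.177.252.205/32 clear@32
  ? 99.131.39.127  path d0:H0→d1:-→d2:-→d3:-→d4:-→d5:-→d6:-→d7:-→d8:-→d9:-→d10:-→d11:-→d12:H6→d13:-→d14:-→d15:-→d16:-→d17:-→d18:-→d19:-→d20:-→d21:-→d22:-→d23:-→d24:-→d25:-→d26:-→d27:-→d28:-→d29:-→d30:-→d31:-→d32:H5  best=H5
  add 189.177.0.0/16 -> H5 at depth 16
  - 189.177.0.0/16 clear@16
  ? 99.128.0.11  path d0:H0→d1:-→d2:-→d3:-→d4:-→d5:-→d6:-→d7:-→d8:-→d9:-→d10:-→d11:-→d12:H6→d13:-→d14:-  best=H6
  - 0.0.0.0/0 clear@0
  add 189.177.252.205/32 -> H1 at depth 32
  ? 189.177.252.205  path d0:-→d1:-→d2:-→d3:-→d4:-→d5:-→d6:-→d7:-→d8:-→d9:-→d10:-→d11:-→d12:-→d13:-→d14:-→d15:-→d16:-→d17:-→d18:-→d19:-→d20:-→d21:-→d22:-→d23:-→d24:-→d25:-→d26:-→d27:-→d28:-→d29:-→d30:-→d31:-→d32:H1  best=H1
  add 0.0.0.0/0 -> H5 at depth 0
  add 189.177.252.0/24 -> H3 at depth 24
  add 0.0.0.0/0 -> H3 at depth 0
  ? 99.128.0.2  path d0:H3→d1:-→d2:-→d3:-→d4:-→d5:-→d6:-→d7:-→d8:-→d9:-→d10:-→d11:-→d12:H6→d13:-→d14:-  best=H6
  add 99.131.39.127/32 -> H4 at depth 32
  add 99.128.0.0/13 -> H6 at depth 13
  add 99.131.32.0/20 -> H0 at depth 20
  ? 99.128.0.58  path d0:H3→d1:-→d2:-→d3:-→d4:-→d5:-→d6:-→d7:-→d8:-→d9:-→d10:-→d11:-→d12:H6→d13:H6→d14:-  best=H6
  add 189.176.0.0/12 -> H0 at depth 12
  add 189.177.0.0/16 -> H2 at depth 16
  - 99.131.39.127/32 clear@32
  ? 45.126.151.3  path d0:H3→d1:-  best=H3
  add 189.177.252.192/28 -> H5 at depth 28
  ? 99.129.25.204  path d0:H3→d1:-→d2:-→d3:-→d4:-→d5:-→d6:-→d7:-→d8:-→d9:-→d10:-→d11:-→d12:H6→d13:H6→d14:-  best=H6
  ? 189.177.252.193  path d0:H3→d1:-→d2:-→d3:-→d4:-→d5:-→d6:-→d7:-→d8:-→d9:-→d10:-→d11:-→d12:H0→d13:-→d14:-→d15:-→d16:H2→d17:-→d18:-→d19:-→d20:-→d21:-→d22:-→d23:-→d24:H3→d25:-→d26:-→d27:-→d28:H5  best=H5
  add 189.177.252.192/28 -> H0 at depth 28
  ? 116.44.1.10  path d0:H3→d1:-→d2:-→d3:-  best=H3
  add 189.177.252.0/23 -> H5 at depth 23
  add 0.0.0.0/0 -> H5 at depth 0
  ? 189.176.0.68  path d0:H5→d1:-→d2:-→d3:-→d4:-→d5:-→d6:-→d7:-→d8:-→d9:-→d10:-→d11:-→d12:H0→d13:-→d14:-→d15:-  best=H0
  add 99.131.39.127/32 -> H1 at depth 32
  - 189.177.252.0/24 clear@24

== LOOKUPS ==
["H4","H5","H6","H1","H6","H6","H3","H6","H5","H3","H0"]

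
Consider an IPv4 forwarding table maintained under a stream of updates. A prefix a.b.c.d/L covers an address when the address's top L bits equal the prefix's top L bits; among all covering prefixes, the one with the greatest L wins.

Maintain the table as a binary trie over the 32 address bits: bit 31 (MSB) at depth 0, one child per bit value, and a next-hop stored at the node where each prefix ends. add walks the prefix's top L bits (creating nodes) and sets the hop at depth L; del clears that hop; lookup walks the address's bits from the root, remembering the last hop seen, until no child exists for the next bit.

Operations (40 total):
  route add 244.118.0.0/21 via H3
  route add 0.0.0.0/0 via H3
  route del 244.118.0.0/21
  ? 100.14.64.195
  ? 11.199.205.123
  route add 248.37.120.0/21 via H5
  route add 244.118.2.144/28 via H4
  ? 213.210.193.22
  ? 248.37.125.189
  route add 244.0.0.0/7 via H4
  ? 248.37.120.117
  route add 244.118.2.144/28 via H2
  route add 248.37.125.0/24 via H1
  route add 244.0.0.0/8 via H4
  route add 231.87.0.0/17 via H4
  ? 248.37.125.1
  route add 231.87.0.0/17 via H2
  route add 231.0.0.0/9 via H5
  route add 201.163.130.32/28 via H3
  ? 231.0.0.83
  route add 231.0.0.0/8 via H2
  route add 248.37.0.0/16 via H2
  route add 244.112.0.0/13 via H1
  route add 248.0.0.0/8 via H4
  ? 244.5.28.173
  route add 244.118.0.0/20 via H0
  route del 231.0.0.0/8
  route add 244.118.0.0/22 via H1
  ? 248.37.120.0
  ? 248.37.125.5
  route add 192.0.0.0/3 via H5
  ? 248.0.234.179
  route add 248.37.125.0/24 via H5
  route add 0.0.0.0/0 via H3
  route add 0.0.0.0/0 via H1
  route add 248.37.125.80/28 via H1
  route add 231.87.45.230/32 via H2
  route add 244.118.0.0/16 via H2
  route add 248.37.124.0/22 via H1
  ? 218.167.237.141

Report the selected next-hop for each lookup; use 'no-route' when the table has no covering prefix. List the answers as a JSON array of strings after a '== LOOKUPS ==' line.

Trace:
  add 244.118.0.0/21 -> H3 at depth 21
  add 0.0.0.0/0 -> H3 at depth 0
  - 244.118.0.0/21 clear@21
  lookup 100.14.64.195: bits ε walk d0:H3 -> H3
  lookup 11.199.205.123: bits ε walk d0:H3 -> H3
  add 248.37.120.0/21 -> H5 at depth 21
  add 244.118.2.144/28 -> H4 at depth 28
  lookup 213.210.193.22: bits 11 walk d0:H3→d1:-→d2:- -> H3
  lookup 248.37.125.189: bits 111110000010010101111 walk d0:H3→d1:-→d2:-→d3:-→d4:-→d5:-→d6:-→d7:-→d8:-→d9:-→d10:-→d11:-→d12:-→d13:-→d14:-→d15:-→d16:-→d17:-→d18:-→d19:-→d20:-→d21:H5 -> H5
  add 244.0.0.0/7 -> H4 at depth 7
  lookup 248.37.120.117: bits 111110000010010101111 walk d0:H3→d1:-→d2:-→d3:-→d4:-→d5:-→d6:-→d7:-→d8:-→d9:-→d10:-→d11:-→d12:-→d13:-→d14:-→d15:-→d16:-→d17:-→d18:-→d19:-→d20:-→d21:H5 -> H5
  add 244.118.2.144/28 -> H2 at depth 28
  add 248.37.125.0/24 -> H1 at depth 24
  add 244.0.0.0/8 -> H4 at depth 8
  add 231.87.0.0/17 -> H4 at depth 17
  lookup 248.37.125.1: bits 111110000010010101111101 walk d0:H3→d1:-→d2:-→d3:-→d4:-→d5:-→d6:-→d7:-→d8:-→d9:-→d10:-→d11:-→d12:-→d13:-→d14:-→d15:-→d16:-→d17:-→d18:-→d19:-→d20:-→d21:H5→d22:-→d23:-→d24:H1 -> H1
  add 231.87.0.0/17 -> H2 at depth 17
  add 231.0.0.0/9 -> H5 at depth 9
  add 201.163.130.32/28 -> H3 at depth 28
  lookup 231.0.0.83: bits 111001110 walk d0:H3→d1:-→d2:-→d3:-→d4:-→d5:-→d6:-→d7:-→d8:-→d9:H5 -> H5
  add 231.0.0.0/8 -> H2 at depth 8
  add 248.37.0.0/16 -> H2 at depth 16
  add 244.112.0.0/13 -> H1 at depth 13
  add 248.0.0.0/8 -> H4 at depth 8
  lookup 244.5.28.173: bits 111101000 walk d0:H3→d1:-→d2:-→d3:-→d4:-→d5:-→d6:-→d7:H4→d8:H4→d9:- -> H4
  add 244.118.0.0/20 -> H0 at depth 20
  - 231.0.0.0/8 clear@8
  add 244.118.0.0/22 -> H1 at depth 22
  lookup 248.37.120.0: bits 111110000010010101111 walk d0:H3→d1:-→d2:-→d3:-→d4:-→d5:-→d6:-→d7:-→d8:H4→d9:-→d10:-→d11:-→d12:-→d13:-→d14:-→d15:-→d16:H2→d17:-→d18:-→d19:-→d20:-→d21:H5 -> H5
  lookup 248.37.125.5: bits 111110000010010101111101 walk d0:H3→d1:-→d2:-→d3:-→d4:-→d5:-→d6:-→d7:-→d8:H4→d9:-→d10:-→d11:-→d12:-→d13:-→d14:-→d15:-→d16:H2→d17:-→d18:-→d19:-→d20:-→d21:H5→d22:-→d23:-→d24:H1 -> H1
  add 192.0.0.0/3 -> H5 at depth 3
  lookup 248.0.234.179: bits 1111100000 walk d0:H3→d1:-→d2:-→d3:-→d4:-→d5:-→d6:-→d7:-→d8:H4→d9:-→d10:- -> H4
  add 248.37.125.0/24 -> H5 at depth 24
  add 0.0.0.0/0 -> H3 at depth 0
  add 0.0.0.0/0 -> H1 at depth 0
  add 248.37.125.80/28 -> H1 at depth 28
  add 231.87.45.230/32 -> H2 at depth 32
  add 244.118.0.0/16 -> H2 at depth 16
  add 248.37.124.0/22 -> H1 at depth 22
  lookup 218.167.237.141: bits 110 walk d0:H1→d1:-→d2:-→d3:H5 -> H5

== LOOKUPS ==
["H3","H3","H3","H5","H5","H1","H5","H4","H5","H1","H4","H5"]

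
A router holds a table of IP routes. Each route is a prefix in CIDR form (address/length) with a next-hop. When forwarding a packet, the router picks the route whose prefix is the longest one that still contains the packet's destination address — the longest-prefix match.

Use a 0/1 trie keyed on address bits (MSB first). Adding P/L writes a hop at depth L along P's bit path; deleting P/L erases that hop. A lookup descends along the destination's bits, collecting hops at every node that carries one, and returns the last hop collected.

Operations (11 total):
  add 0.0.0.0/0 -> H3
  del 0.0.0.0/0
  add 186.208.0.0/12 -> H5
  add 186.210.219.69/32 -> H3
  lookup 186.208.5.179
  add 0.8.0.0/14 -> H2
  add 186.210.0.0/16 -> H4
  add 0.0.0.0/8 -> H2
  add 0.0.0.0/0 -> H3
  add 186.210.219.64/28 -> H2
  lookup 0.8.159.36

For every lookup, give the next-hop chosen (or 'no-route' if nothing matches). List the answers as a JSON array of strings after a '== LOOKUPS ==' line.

Trace:
  + 0.0.0.0/0 (H3) depth=0
  del 0.0.0.0/0 (clear depth 0)
  + 186.208.0.0/12 (H5) depth=12
  + 186.210.219.69/32 (H3) depth=32
  lookup 186.208.5.179: bits 10111010110100 walk d0:-→d1:-→d2:-→d3:-→d4:-→d5:-→d6:-→d7:-→d8:-→d9:-→d10:-→d11:-→d12:H5→d13:-→d14:- -> H5
  + 0.8.0.0/14 (H2) depth=14
  + 186.210.0.0/16 (H4) depth=16
  + 0.0.0.0/8 (H2) depth=8
  + 0.0.0.0/0 (H3) depth=0
  + 186.210.219.64/28 (H2) depth=28
  lookup 0.8.159.36: bits 00000000000010 walk d0:H3→d1:-→d2:-→d3:-→d4:-→d5:-→d6:-→d7:-→d8:H2→d9:-→d10:-→d11:-→d12:-→d13:-→d14:H2 -> H2

== LOOKUPS ==
["H5","H2"]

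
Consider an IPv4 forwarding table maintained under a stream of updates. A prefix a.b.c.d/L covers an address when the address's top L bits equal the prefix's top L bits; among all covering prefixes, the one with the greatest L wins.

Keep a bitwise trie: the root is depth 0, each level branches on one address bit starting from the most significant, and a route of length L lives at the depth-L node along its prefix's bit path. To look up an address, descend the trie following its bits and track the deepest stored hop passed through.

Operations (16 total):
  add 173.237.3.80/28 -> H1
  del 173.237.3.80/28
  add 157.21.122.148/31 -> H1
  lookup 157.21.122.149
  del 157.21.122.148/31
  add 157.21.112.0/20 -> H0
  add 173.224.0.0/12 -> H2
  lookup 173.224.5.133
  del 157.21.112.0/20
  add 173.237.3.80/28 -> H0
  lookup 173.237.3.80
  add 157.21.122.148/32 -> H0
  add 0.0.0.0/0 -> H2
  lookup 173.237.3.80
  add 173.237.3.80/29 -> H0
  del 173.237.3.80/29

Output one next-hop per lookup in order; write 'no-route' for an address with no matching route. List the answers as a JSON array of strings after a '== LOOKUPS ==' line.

Apply in order:
  + 173.237.3.80/28 (H1) depth=28
  - 173.237.3.80/28 clear@28
  + 157.21.122.148/31 (H1) depth=31
  lookup 157.21.122.149: bits 1001110100010101011110101001010 walk d0:-→d1:-→d2:-→d3:-→d4:-→d5:-→d6:-→d7:-→d8:-→d9:-→d10:-→d11:-→d12:-→d13:-→d14:-→d15:-→d16:-→d17:-→d18:-→d19:-→d20:-→d21:-→d22:-→d23:-→d24:-→d25:-→d26:-→d27:-→d28:-→d29:-→d30:-→d31:H1 -> H1
  - 157.21.122.148/31 clear@31
  + 157.21.112.0/20 (H0) depth=20
  + 173.224.0.0/12 (H2) depth=12
  lookup 173.224.5.133: bits 101011011110 walk d0:-→d1:-→d2:-→d3:-→d4:-→d5:-→d6:-→d7:-→d8:-→d9:-→d10:-→d11:-→d12:H2 -> H2
  - 157.21.112.0/20 clear@20
  + 173.237.3.80/28 (H0) depth=28
  lookup 173.237.3.80: bits 1010110111101101000000110101 walk d0:-→d1:-→d2:-→d3:-→d4:-→d5:-→d6:-→d7:-→d8:-→d9:-→d10:-→d11:-→d12:H2→d13:-→d14:-→d15:-→d16:-→d17:-→d18:-→d19:-→d20:-→d21:-→d22:-→d23:-→d24:-→d25:-→d26:-→d27:-→d28:H0 -> H0
  + 157.21.122.148/32 (H0) depth=32
  + 0.0.0.0/0 (H2) depth=0
  lookup 173.237.3.80: bits 1010110111101101000000110101 walk d0:H2→d1:-→d2:-→d3:-→d4:-→d5:-→d6:-→d7:-→d8:-→d9:-→d10:-→d11:-→d12:H2→d13:-→d14:-→d15:-→d16:-→d17:-→d18:-→d19:-→d20:-→d21:-→d22:-→d23:-→d24:-→d25:-→d26:-→d27:-→d28:H0 -> H0
  + 173.237.3.80/29 (H0) depth=29
  - 173.237.3.80/29 clear@29

== LOOKUPS ==
["H1","H2","H0","H0"]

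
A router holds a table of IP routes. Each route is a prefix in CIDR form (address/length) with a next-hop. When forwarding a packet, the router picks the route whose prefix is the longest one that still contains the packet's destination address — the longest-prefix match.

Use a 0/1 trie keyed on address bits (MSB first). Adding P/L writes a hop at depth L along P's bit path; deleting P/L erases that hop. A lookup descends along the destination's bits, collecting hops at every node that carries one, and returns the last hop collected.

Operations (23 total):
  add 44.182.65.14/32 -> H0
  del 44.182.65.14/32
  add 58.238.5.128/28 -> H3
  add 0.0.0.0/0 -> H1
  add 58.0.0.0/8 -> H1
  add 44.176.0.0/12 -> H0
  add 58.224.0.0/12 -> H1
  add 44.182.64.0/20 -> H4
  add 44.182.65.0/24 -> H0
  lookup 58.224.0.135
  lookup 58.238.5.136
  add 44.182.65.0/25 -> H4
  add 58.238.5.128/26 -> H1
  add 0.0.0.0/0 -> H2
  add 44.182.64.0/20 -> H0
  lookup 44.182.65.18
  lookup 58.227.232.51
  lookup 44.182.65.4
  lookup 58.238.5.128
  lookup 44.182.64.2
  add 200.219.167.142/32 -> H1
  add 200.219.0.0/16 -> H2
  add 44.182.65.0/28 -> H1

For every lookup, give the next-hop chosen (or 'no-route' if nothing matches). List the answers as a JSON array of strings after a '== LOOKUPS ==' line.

Trace:
  add 44.182.65.14/32 -> H0 at depth 32
  - 44.182.65.14/32 clear@32
  add 58.238.5.128/28 -> H3 at depth 28
  add 0.0.0.0/0 -> H1 at depth 0
  add 58.0.0.0/8 -> H1 at depth 8
  add 44.176.0.0/12 -> H0 at depth 12
  add 58.224.0.0/12 -> H1 at depth 12
  add 44.182.64.0/20 -> H4 at depth 20
  add 44.182.65.0/24 -> H0 at depth 24
  lookup 58.224.0.135: bits 001110101110 walk d0:H1→d1:-→d2:-→d3:-→d4:-→d5:-→d6:-→d7:-→d8:H1→d9:-→d10:-→d11:-→d12:H1 -> H1
  lookup 58.238.5.136: bits 0011101011101110000001011000 walk d0:H1→d1:-→d2:-→d3:-→d4:-→d5:-→d6:-→d7:-→d8:H1→d9:-→d10:-→d11:-→d12:H1→d13:-→d14:-→d15:-→d16:-→d17:-→d18:-→d19:-→d20:-→d21:-→d22:-→d23:-→d24:-→d25:-→d26:-→d27:-→d28:H3 -> H3
  add 44.182.65.0/25 -> H4 at depth 25
  add 58.238.5.128/26 -> H1 at depth 26
  add 0.0.0.0/0 -> H2 at depth 0
  add 44.182.64.0/20 -> H0 at depth 20
  lookup 44.182.65.18: bits 001011001011011001000001000 walk d0:H2→d1:-→d2:-→d3:-→d4:-→d5:-→d6:-→d7:-→d8:-→d9:-→d10:-→d11:-→d12:H0→d13:-→d14:-→d15:-→d16:-→d17:-→d18:-→d19:-→d20:H0→d21:-→d22:-→d23:-→d24:H0→d25:H4→d26:-→d27:- -> H4
  lookup 58.227.232.51: bits 001110101110 walk d0:H2→d1:-→d2:-→d3:-→d4:-→d5:-→d6:-→d7:-→d8:H1→d9:-→d10:-→d11:-→d12:H1 -> H1
  lookup 44.182.65.4: bits 0010110010110110010000010000 walk d0:H2→d1:-→d2:-→d3:-→d4:-→d5:-→d6:-→d7:-→d8:-→d9:-→d10:-→d11:-→d12:H0→d13:-→d14:-→d15:-→d16:-→d17:-→d18:-→d19:-→d20:H0→d21:-→d22:-→d23:-→d24:H0→d25:H4→d26:-→d27:-→d28:- -> H4
  lookup 58.238.5.128: bits 0011101011101110000001011000 walk d0:H2→d1:-→d2:-→d3:-→d4:-→d5:-→d6:-→d7:-→d8:H1→d9:-→d10:-→d11:-→d12:H1→d13:-→d14:-→d15:-→d16:-→d17:-→d18:-→d19:-→d20:-→d21:-→d22:-→d23:-→d24:-→d25:-→d26:H1→d27:-→d28:H3 -> H3
  lookup 44.182.64.2: bits 00101100101101100100000 walk d0:H2→d1:-→d2:-→d3:-→d4:-→d5:-→d6:-→d7:-→d8:-→d9:-→d10:-→d11:-→d12:H0→d13:-→d14:-→d15:-→d16:-→d17:-→d18:-→d19:-→d20:H0→d21:-→d22:-→d23:- -> H0
  add 200.219.167.142/32 -> H1 at depth 32
  add 200.219.0.0/16 -> H2 at depth 16
  add 44.182.65.0/28 -> H1 at depth 28

== LOOKUPS ==
["H1","H3","H4","H1","H4","H3","H0"]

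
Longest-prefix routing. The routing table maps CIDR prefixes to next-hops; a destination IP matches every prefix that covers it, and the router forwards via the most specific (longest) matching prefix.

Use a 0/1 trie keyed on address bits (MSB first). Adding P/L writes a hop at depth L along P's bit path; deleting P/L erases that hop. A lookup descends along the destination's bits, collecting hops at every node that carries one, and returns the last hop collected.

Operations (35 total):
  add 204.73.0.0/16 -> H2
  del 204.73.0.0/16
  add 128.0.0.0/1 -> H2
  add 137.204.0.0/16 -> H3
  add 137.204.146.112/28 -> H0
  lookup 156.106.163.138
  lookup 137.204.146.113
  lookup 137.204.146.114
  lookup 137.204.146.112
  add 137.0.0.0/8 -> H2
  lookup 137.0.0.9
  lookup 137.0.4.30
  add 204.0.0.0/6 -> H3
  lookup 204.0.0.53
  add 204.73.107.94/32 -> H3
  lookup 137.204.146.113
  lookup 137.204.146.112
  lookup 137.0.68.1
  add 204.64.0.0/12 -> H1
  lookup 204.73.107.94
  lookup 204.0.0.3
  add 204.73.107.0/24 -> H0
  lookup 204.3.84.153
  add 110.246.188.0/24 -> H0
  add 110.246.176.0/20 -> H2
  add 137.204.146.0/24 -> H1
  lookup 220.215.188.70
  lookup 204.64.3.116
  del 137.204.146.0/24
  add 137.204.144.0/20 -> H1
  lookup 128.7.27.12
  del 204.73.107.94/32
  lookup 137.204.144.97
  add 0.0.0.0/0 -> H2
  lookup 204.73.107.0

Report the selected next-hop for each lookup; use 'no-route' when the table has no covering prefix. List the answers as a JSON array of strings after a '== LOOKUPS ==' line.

Trace:
  + 204.73.0.0/16 (H2) depth=16
  - 204.73.0.0/16 clear@16
  + 128.0.0.0/1 (H2) depth=1
  + 137.204.0.0/16 (H3) depth=16
  + 137.204.146.112/28 (H0) depth=28
  lookup 156.106.163.138: bits 100 walk d0:-→d1:H2→d2:-→d3:- -> H2
  lookup 137.204.146.113: bits 1000100111001100100100100111 walk d0:-→d1:H2→d2:-→d3:-→d4:-→d5:-→d6:-→d7:-→d8:-→d9:-→d10:-→d11:-→d12:-→d13:-→d14:-→d15:-→d16:H3→d17:-→d18:-→d19:-→d20:-→d21:-→d22:-→d23:-→d24:-→d25:-→d26:-→d27:-→d28:H0 -> H0
  lookup 137.204.146.114: bits 1000100111001100100100100111 walk d0:-→d1:H2→d2:-→d3:-→d4:-→d5:-→d6:-→d7:-→d8:-→d9:-→d10:-→d11:-→d12:-→d13:-→d14:-→d15:-→d16:H3→d17:-→d18:-→d19:-→d20:-→d21:-→d22:-→d23:-→d24:-→d25:-→d26:-→d27:-→d28:H0 -> H0
  lookup 137.204.146.112: bits 1000100111001100100100100111 walk d0:-→d1:H2→d2:-→d3:-→d4:-→d5:-→d6:-→d7:-→d8:-→d9:-→d10:-→d11:-→d12:-→d13:-→d14:-→d15:-→d16:H3→d17:-→d18:-→d19:-→d20:-→d21:-→d22:-→d23:-→d24:-→d25:-→d26:-→d27:-→d28:H0 -> H0
  + 137.0.0.0/8 (H2) depth=8
  lookup 137.0.0.9: bits 10001001 walk d0:-→d1:H2→d2:-→d3:-→d4:-→d5:-→d6:-→d7:-→d8:H2 -> H2
  lookup 137.0.4.30: bits 10001001 walk d0:-→d1:H2→d2:-→d3:-→d4:-→d5:-→d6:-→d7:-→d8:H2 -> H2
  + 204.0.0.0/6 (H3) depth=6
  lookup 204.0.0.53: bits 110011000 walk d0:-→d1:H2→d2:-→d3:-→d4:-→d5:-→d6:H3→d7:-→d8:-→d9:- -> H3
  + 204.73.107.94/32 (H3) depth=32
  lookup 137.204.146.113: bits 1000100111001100100100100111 walk d0:-→d1:H2→d2:-→d3:-→d4:-→d5:-→d6:-→d7:-→d8:H2→d9:-→d10:-→d11:-→d12:-→d13:-→d14:-→d15:-→d16:H3→d17:-→d18:-→d19:-→d20:-→d21:-→d22:-→d23:-→d24:-→d25:-→d26:-→d27:-→d28:H0 -> H0
  lookup 137.204.146.112: bits 1000100111001100100100100111 walk d0:-→d1:H2→d2:-→d3:-→d4:-→d5:-→d6:-→d7:-→d8:H2→d9:-→d10:-→d11:-→d12:-→d13:-→d14:-→d15:-→d16:H3→d17:-→d18:-→d19:-→d20:-→d21:-→d22:-→d23:-→d24:-→d25:-→d26:-→d27:-→d28:H0 -> H0
  lookup 137.0.68.1: bits 10001001 walk d0:-→d1:H2→d2:-→d3:-→d4:-→d5:-→d6:-→d7:-→d8:H2 -> H2
  + 204.64.0.0/12 (H1) depth=12
  lookup 204.73.107.94: bits 11001100010010010110101101011110 walk d0:-→d1:H2→d2:-→d3:-→d4:-→d5:-→d6:H3→d7:-→d8:-→d9:-→d10:-→d11:-→d12:H1→d13:-→d14:-→d15:-→d16:-→d17:-→d18:-→d19:-→d20:-→d21:-→d22:-→d23:-→d24:-→d25:-→d26:-→d27:-→d28:-→d29:-→d30:-→d31:-→d32:H3 -> H3
  lookup 204.0.0.3: bits 110011000 walk d0:-→d1:H2→d2:-→d3:-→d4:-→d5:-→d6:H3→d7:-→d8:-→d9:- -> H3
  + 204.73.107.0/24 (H0) depth=24
  lookup 204.3.84.153: bits 110011000 walk d0:-→d1:H2→d2:-→d3:-→d4:-→d5:-→d6:H3→d7:-→d8:-→d9:- -> H3
  + 110.246.188.0/24 (H0) depth=24
  + 110.246.176.0/20 (H2) depth=20
  + 137.204.146.0/24 (H1) depth=24
  lookup 220.215.188.70: bits 110 walk d0:-→d1:H2→d2:-→d3:- -> H2
  lookup 204.64.3.116: bits 110011000100 walk d0:-→d1:H2→d2:-→d3:-→d4:-→d5:-→d6:H3→d7:-→d8:-→d9:-→d10:-→d11:-→d12:H1 -> H1
  - 137.204.146.0/24 clear@24
  + 137.204.144.0/20 (H1) depth=20
  lookup 128.7.27.12: bits 1000 walk d0:-→d1:H2→d2:-→d3:-→d4:- -> H2
  - 204.73.107.94/32 clear@32
  lookup 137.204.144.97: bits 1000100111001100100100 walk d0:-→d1:H2→d2:-→d3:-→d4:-→d5:-→d6:-→d7:-→d8:H2→d9:-→d10:-→d11:-→d12:-→d13:-→d14:-→d15:-→d16:H3→d17:-→d18:-→d19:-→d20:H1→d21:-→d22:- -> H1
  + 0.0.0.0/0 (H2) depth=0
  lookup 204.73.107.0: bits 1100110001001001011010110 walk d0:H2→d1:H2→d2:-→d3:-→d4:-→d5:-→d6:H3→d7:-→d8:-→d9:-→d10:-→d11:-→d12:H1→d13:-→d14:-→d15:-→d16:-→d17:-→d18:-→d19:-→d20:-→d21:-→d22:-→d23:-→d24:H0→d25:- -> H0

== LOOKUPS ==
["H2","H0","H0","H0","H2","H2","H3","H0","H0","H2","H3","H3","H3","H2","H1","H2","H1","H0"]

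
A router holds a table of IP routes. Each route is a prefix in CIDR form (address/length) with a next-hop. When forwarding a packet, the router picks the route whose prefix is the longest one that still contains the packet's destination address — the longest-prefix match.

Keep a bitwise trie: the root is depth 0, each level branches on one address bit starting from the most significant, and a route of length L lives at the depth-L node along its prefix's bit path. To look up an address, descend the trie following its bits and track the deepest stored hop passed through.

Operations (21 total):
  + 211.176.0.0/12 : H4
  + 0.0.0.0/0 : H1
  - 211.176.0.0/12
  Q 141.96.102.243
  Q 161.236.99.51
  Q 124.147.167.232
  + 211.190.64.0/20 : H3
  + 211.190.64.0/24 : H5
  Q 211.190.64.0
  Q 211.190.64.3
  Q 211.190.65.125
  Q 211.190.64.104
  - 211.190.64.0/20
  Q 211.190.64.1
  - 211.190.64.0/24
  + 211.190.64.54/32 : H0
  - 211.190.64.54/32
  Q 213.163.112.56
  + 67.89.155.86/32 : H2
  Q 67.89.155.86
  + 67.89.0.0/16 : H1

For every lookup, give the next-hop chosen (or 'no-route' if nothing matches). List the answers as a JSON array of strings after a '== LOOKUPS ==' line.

Apply in order:
  add 211.176.0.0/12 -> H4 at depth 12
  add 0.0.0.0/0 -> H1 at depth 0
  - 211.176.0.0/12 clear@12
  Q 141.96.102.243: descend 1 ; hops seen [H1] ; pick H1
  Q 161.236.99.51: descend 1 ; hops seen [H1] ; pick H1
  Q 124.147.167.232: descend ε ; hops seen [H1] ; pick H1
  add 211.190.64.0/20 -> H3 at depth 20
  add 211.190.64.0/24 -> H5 at depth 24
  Q 211.190.64.0: descend 110100111011111001000000 ; hops seen [H1,H3,H5] ; pick H5
  Q 211.190.64.3: descend 110100111011111001000000 ; hops seen [H1,H3,H5] ; pick H5
  Q 211.190.65.125: descend 11010011101111100100000 ; hops seen [H1,H3] ; pick H3
  Q 211.190.64.104: descend 110100111011111001000000 ; hops seen [H1,H3,H5] ; pick H5
  - 211.190.64.0/20 clear@20
  Q 211.190.64.1: descend 110100111011111001000000 ; hops seen [H1,H5] ; pick H5
  - 211.190.64.0/24 clear@24
  add 211.190.64.54/32 -> H0 at depth 32
  - 211.190.64.54/32 clear@32
  Q 213.163.112.56: descend 11010 ; hops seen [H1] ; pick H1
  add 67.89.155.86/32 -> H2 at depth 32
  Q 67.89.155.86: descend 01000011010110011001101101010110 ; hops seen [H1,H2] ; pick H2
  add 67.89.0.0/16 -> H1 at depth 16

== LOOKUPS ==
["H1","H1","H1","H5","H5","H3","H5","H5","H1","H2"]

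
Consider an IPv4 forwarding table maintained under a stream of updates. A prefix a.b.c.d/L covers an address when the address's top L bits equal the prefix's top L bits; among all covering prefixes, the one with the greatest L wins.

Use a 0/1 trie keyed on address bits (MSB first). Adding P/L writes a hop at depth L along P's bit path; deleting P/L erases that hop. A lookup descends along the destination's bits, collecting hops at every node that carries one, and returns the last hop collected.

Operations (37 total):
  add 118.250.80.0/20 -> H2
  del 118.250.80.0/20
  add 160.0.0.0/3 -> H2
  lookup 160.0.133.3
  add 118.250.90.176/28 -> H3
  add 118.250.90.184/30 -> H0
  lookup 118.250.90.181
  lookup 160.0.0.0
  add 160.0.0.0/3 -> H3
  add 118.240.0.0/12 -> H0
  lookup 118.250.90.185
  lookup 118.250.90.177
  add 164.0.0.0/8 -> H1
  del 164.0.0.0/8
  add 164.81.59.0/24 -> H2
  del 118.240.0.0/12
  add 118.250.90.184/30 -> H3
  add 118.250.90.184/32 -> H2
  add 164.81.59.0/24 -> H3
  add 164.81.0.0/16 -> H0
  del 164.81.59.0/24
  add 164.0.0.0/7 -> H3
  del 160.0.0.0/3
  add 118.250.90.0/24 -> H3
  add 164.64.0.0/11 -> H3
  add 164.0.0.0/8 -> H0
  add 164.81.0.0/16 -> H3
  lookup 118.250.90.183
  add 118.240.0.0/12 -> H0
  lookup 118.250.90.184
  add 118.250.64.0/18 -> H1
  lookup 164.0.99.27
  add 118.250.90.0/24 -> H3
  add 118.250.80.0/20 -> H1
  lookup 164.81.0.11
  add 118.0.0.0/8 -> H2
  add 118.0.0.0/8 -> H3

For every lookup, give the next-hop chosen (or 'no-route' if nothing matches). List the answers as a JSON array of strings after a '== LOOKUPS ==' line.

Trace:
  add 118.250.80.0/20 -> H2 at depth 20
  del 118.250.80.0/20 (clear depth 20)
  add 160.0.0.0/3 -> H2 at depth 3
  Q 160.0.133.3: descend 101 ; hops seen [H2] ; pick H2
  add 118.250.90.176/28 -> H3 at depth 28
  add 118.250.90.184/30 -> H0 at depth 30
  Q 118.250.90.181: descend 0111011011111010010110101011 ; hops seen [H3] ; pick H3
  Q 160.0.0.0: descend 101 ; hops seen [H2] ; pick H2
  add 160.0.0.0/3 -> H3 at depth 3
  add 118.240.0.0/12 -> H0 at depth 12
  Q 118.250.90.185: descend 011101101111101001011010101110 ; hops seen [H0,H3,H0] ; pick H0
  Q 118.250.90.177: descend 0111011011111010010110101011 ; hops seen [H0,H3] ; pick H3
  add 164.0.0.0/8 -> H1 at depth 8
  del 164.0.0.0/8 (clear depth 8)
  add 164.81.59.0/24 -> H2 at depth 24
  del 118.240.0.0/12 (clear depth 12)
  add 118.250.90.184/30 -> H3 at depth 30
  add 118.250.90.184/32 -> H2 at depth 32
  add 164.81.59.0/24 -> H3 at depth 24
  add 164.81.0.0/16 -> H0 at depth 16
  del 164.81.59.0/24 (clear depth 24)
  add 164.0.0.0/7 -> H3 at depth 7
  del 160.0.0.0/3 (clear depth 3)
  add 118.250.90.0/24 -> H3 at depth 24
  add 164.64.0.0/11 -> H3 at depth 11
  add 164.0.0.0/8 -> H0 at depth 8
  add 164.81.0.0/16 -> H3 at depth 16
  Q 118.250.90.183: descend 0111011011111010010110101011 ; hops seen [H3,H3] ; pick H3
  add 118.240.0.0/12 -> H0 at depth 12
  Q 118.250.90.184: descend 01110110111110100101101010111000 ; hops seen [H0,H3,H3,H3,H2] ; pick H2
  add 118.250.64.0/18 -> H1 at depth 18
  Q 164.0.99.27: descend 101001000 ; hops seen [H3,H0] ; pick H0
  add 118.250.90.0/24 -> H3 at depth 24
  add 118.250.80.0/20 -> H1 at depth 20
  Q 164.81.0.11: descend 101001000101000100 ; hops seen [H3,H0,H3,H3] ; pick H3
  add 118.0.0.0/8 -> H2 at depth 8
  add 118.0.0.0/8 -> H3 at depth 8

== LOOKUPS ==
["H2","H3","H2","H0","H3","H3","H2","H0","H3"]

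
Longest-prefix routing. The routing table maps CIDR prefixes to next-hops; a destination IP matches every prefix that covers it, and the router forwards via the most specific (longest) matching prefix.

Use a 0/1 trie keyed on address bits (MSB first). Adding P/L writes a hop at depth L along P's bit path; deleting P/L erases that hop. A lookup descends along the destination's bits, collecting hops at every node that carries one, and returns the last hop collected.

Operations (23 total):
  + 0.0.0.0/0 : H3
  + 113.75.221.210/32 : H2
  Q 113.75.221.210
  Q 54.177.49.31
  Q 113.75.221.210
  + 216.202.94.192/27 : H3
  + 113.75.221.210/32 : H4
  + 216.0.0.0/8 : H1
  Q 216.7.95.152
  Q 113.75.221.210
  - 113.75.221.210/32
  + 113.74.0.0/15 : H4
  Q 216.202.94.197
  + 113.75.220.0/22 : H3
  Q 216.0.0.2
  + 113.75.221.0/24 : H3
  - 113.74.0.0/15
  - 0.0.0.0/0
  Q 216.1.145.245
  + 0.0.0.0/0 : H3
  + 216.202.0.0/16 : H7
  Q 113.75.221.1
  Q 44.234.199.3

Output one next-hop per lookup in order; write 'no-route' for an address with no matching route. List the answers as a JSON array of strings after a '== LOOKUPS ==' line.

Process each operation:
  add 0.0.0.0/0 -> H3 at depth 0
  add 113.75.221.210/32 -> H2 at depth 32
  ? 113.75.221.210  path d0:H3→d1:-→d2:-→d3:-→d4:-→d5:-→d6:-→d7:-→d8:-→d9:-→d10:-→d11:-→d12:-→d13:-→d14:-→d15:-→d16:-→d17:-→d18:-→d19:-→d20:-→d21:-→d22:-→d23:-→d24:-→d25:-→d26:-→d27:-→d28:-→d29:-→d30:-→d31:-→d32:H2  best=H2
  ? 54.177.49.31  path d0:H3→d1:-  best=H3
  ? 113.75.221.210  path d0:H3→d1:-→d2:-→d3:-→d4:-→d5:-→d6:-→d7:-→d8:-→d9:-→d10:-→d11:-→d12:-→d13:-→d14:-→d15:-→d16:-→d17:-→d18:-→d19:-→d20:-→d21:-→d22:-→d23:-→d24:-→d25:-→d26:-→d27:-→d28:-→d29:-→d30:-→d31:-→d32:H2  best=H2
  add 216.202.94.192/27 -> H3 at depth 27
  add 113.75.221.210/32 -> H4 at depth 32
  add 216.0.0.0/8 -> H1 at depth 8
  ? 216.7.95.152  path d0:H3→d1:-→d2:-→d3:-→d4:-→d5:-→d6:-→d7:-→d8:H1  best=H1
  ? 113.75.221.210  path d0:H3→d1:-→d2:-→d3:-→d4:-→d5:-→d6:-→d7:-→d8:-→d9:-→d10:-→d11:-→d12:-→d13:-→d14:-→d15:-→d16:-→d17:-→d18:-→d19:-→d20:-→d21:-→d22:-→d23:-→d24:-→d25:-→d26:-→d27:-→d28:-→d29:-→d30:-→d31:-→d32:H4  best=H4
  - 113.75.221.210/32 clear@32
  add 113.74.0.0/15 -> H4 at depth 15
  ? 216.202.94.197  path d0:H3→d1:-→d2:-→d3:-→d4:-→d5:-→d6:-→d7:-→d8:H1→d9:-→d10:-→d11:-→d12:-→d13:-→d14:-→d15:-→d16:-→d17:-→d18:-→d19:-→d20:-→d21:-→d22:-→d23:-→d24:-→d25:-→d26:-→d27:H3  best=H3
  add 113.75.220.0/22 -> H3 at depth 22
  ? 216.0.0.2  path d0:H3→d1:-→d2:-→d3:-→d4:-→d5:-→d6:-→d7:-→d8:H1  best=H1
  add 113.75.221.0/24 -> H3 at depth 24
  - 113.74.0.0/15 clear@15
  - 0.0.0.0/0 clear@0
  ? 216.1.145.245  path d0:-→d1:-→d2:-→d3:-→d4:-→d5:-→d6:-→d7:-→d8:H1  best=H1
  add 0.0.0.0/0 -> H3 at depth 0
  add 216.202.0.0/16 -> H7 at depth 16
  ? 113.75.221.1  path d0:H3→d1:-→d2:-→d3:-→d4:-→d5:-→d6:-→d7:-→d8:-→d9:-→d10:-→d11:-→d12:-→d13:-→d14:-→d15:-→d16:-→d17:-→d18:-→d19:-→d20:-→d21:-→d22:H3→d23:-→d24:H3  best=H3
  ? 44.234.199.3  path d0:H3→d1:-  best=H3

== LOOKUPS ==
["H2","H3","H2","H1","H4","H3","H1","H1","H3","H3"]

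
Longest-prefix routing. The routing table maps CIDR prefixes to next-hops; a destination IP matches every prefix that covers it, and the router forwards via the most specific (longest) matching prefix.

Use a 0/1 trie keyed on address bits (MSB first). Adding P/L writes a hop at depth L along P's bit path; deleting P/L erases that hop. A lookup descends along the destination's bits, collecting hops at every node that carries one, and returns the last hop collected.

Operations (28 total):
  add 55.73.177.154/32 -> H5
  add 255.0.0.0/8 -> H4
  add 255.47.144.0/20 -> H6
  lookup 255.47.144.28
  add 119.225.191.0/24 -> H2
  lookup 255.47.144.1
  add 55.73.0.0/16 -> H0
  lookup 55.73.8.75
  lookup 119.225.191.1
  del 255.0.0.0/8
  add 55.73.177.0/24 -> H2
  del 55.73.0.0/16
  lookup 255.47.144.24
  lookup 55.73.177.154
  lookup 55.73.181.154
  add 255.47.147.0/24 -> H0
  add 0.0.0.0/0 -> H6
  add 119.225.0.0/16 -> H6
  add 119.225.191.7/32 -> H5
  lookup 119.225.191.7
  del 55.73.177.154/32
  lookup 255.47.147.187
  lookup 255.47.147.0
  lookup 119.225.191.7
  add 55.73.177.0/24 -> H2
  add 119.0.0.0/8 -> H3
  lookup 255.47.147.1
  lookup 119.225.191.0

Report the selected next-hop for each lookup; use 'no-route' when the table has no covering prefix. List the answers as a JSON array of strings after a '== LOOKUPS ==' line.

Trace:
  add 55.73.177.154/32 -> H5 at depth 32
  add 255.0.0.0/8 -> H4 at depth 8
  add 255.47.144.0/20 -> H6 at depth 20
  lookup 255.47.144.28: bits 11111111001011111001 walk d0:-→d1:-→d2:-→d3:-→d4:-→d5:-→d6:-→d7:-→d8:H4→d9:-→d10:-→d11:-→d12:-→d13:-→d14:-→d15:-→d16:-→d17:-→d18:-→d19:-→d20:H6 -> H6
  add 119.225.191.0/24 -> H2 at depth 24
  lookup 255.47.144.1: bits 11111111001011111001 walk d0:-→d1:-→d2:-→d3:-→d4:-→d5:-→d6:-→d7:-→d8:H4→d9:-→d10:-→d11:-→d12:-→d13:-→d14:-→d15:-→d16:-→d17:-→d18:-→d19:-→d20:H6 -> H6
  add 55.73.0.0/16 -> H0 at depth 16
  lookup 55.73.8.75: bits 0011011101001001 walk d0:-→d1:-→d2:-→d3:-→d4:-→d5:-→d6:-→d7:-→d8:-→d9:-→d10:-→d11:-→d12:-→d13:-→d14:-→d15:-→d16:H0 -> H0
  lookup 119.225.191.1: bits 011101111110000110111111 walk d0:-→d1:-→d2:-→d3:-→d4:-→d5:-→d6:-→d7:-→d8:-→d9:-→d10:-→d11:-→d12:-→d13:-→d14:-→d15:-→d16:-→d17:-→d18:-→d19:-→d20:-→d21:-→d22:-→d23:-→d24:H2 -> H2
  - 255.0.0.0/8 clear@8
  add 55.73.177.0/24 -> H2 at depth 24
  - 55.73.0.0/16 clear@16
  lookup 255.47.144.24: bits 11111111001011111001 walk d0:-→d1:-→d2:-→d3:-→d4:-→d5:-→d6:-→d7:-→d8:-→d9:-→d10:-→d11:-→d12:-→d13:-→d14:-→d15:-→d16:-→d17:-→d18:-→d19:-→d20:H6 -> H6
  lookup 55.73.177.154: bits 00110111010010011011000110011010 walk d0:-→d1:-→d2:-→d3:-→d4:-→d5:-→d6:-→d7:-→d8:-→d9:-→d10:-→d11:-→d12:-→d13:-→d14:-→d15:-→d16:-→d17:-→d18:-→d19:-→d20:-→d21:-→d22:-→d23:-→d24:H2→d25:-→d26:-→d27:-→d28:-→d29:-→d30:-→d31:-→d32:H5 -> H5
  lookup 55.73.181.154: bits 001101110100100110110 walk d0:-→d1:-→d2:-→d3:-→d4:-→d5:-→d6:-→d7:-→d8:-→d9:-→d10:-→d11:-→d12:-→d13:-→d14:-→d15:-→d16:-→d17:-→d18:-→d19:-→d20:-→d21:- -> no-route
  add 255.47.147.0/24 -> H0 at depth 24
  add 0.0.0.0/0 -> H6 at depth 0
  add 119.225.0.0/16 -> H6 at depth 16
  add 119.225.191.7/32 -> H5 at depth 32
  lookup 119.225.191.7: bits 01110111111000011011111100000111 walk d0:H6→d1:-→d2:-→d3:-→d4:-→d5:-→d6:-→d7:-→d8:-→d9:-→d10:-→d11:-→d12:-→d13:-→d14:-→d15:-→d16:H6→d17:-→d18:-→d19:-→d20:-→d21:-→d22:-→d23:-→d24:H2→d25:-→d26:-→d27:-→d28:-→d29:-→d30:-→d31:-→d32:H5 -> H5
  - 55.73.177.154/32 clear@32
  lookup 255.47.147.187: bits 111111110010111110010011 walk d0:H6→d1:-→d2:-→d3:-→d4:-→d5:-→d6:-→d7:-→d8:-→d9:-→d10:-→d11:-→d12:-→d13:-→d14:-→d15:-→d16:-→d17:-→d18:-→d19:-→d20:H6→d21:-→d22:-→d23:-→d24:H0 -> H0
  lookup 255.47.147.0: bits 111111110010111110010011 walk d0:H6→d1:-→d2:-→d3:-→d4:-→d5:-→d6:-→d7:-→d8:-→d9:-→d10:-→d11:-→d12:-→d13:-→d14:-→d15:-→d16:-→d17:-→d18:-→d19:-→d20:H6→d21:-→d22:-→d23:-→d24:H0 -> H0
  lookup 119.225.191.7: bits 01110111111000011011111100000111 walk d0:H6→d1:-→d2:-→d3:-→d4:-→d5:-→d6:-→d7:-→d8:-→d9:-→d10:-→d11:-→d12:-→d13:-→d14:-→d15:-→d16:H6→d17:-→d18:-→d19:-→d20:-→d21:-→d22:-→d23:-→d24:H2→d25:-→d26:-→d27:-→d28:-→d29:-→d30:-→d31:-→d32:H5 -> H5
  add 55.73.177.0/24 -> H2 at depth 24
  add 119.0.0.0/8 -> H3 at depth 8
  lookup 255.47.147.1: bits 111111110010111110010011 walk d0:H6→d1:-→d2:-→d3:-→d4:-→d5:-→d6:-→d7:-→d8:-→d9:-→d10:-→d11:-→d12:-→d13:-→d14:-→d15:-→d16:-→d17:-→d18:-→d19:-→d20:H6→d21:-→d22:-→d23:-→d24:H0 -> H0
  lookup 119.225.191.0: bits 01110111111000011011111100000 walk d0:H6→d1:-→d2:-→d3:-→d4:-→d5:-→d6:-→d7:-→d8:H3→d9:-→d10:-→d11:-→d12:-→d13:-→d14:-→d15:-→d16:H6→d17:-→d18:-→d19:-→d20:-→d21:-→d22:-→d23:-→d24:H2→d25:-→d26:-→d27:-→d28:-→d29:- -> H2

== LOOKUPS ==
["H6","H6","H0","H2","H6","H5","no-route","H5","H0","H0","H5","H0","H2"]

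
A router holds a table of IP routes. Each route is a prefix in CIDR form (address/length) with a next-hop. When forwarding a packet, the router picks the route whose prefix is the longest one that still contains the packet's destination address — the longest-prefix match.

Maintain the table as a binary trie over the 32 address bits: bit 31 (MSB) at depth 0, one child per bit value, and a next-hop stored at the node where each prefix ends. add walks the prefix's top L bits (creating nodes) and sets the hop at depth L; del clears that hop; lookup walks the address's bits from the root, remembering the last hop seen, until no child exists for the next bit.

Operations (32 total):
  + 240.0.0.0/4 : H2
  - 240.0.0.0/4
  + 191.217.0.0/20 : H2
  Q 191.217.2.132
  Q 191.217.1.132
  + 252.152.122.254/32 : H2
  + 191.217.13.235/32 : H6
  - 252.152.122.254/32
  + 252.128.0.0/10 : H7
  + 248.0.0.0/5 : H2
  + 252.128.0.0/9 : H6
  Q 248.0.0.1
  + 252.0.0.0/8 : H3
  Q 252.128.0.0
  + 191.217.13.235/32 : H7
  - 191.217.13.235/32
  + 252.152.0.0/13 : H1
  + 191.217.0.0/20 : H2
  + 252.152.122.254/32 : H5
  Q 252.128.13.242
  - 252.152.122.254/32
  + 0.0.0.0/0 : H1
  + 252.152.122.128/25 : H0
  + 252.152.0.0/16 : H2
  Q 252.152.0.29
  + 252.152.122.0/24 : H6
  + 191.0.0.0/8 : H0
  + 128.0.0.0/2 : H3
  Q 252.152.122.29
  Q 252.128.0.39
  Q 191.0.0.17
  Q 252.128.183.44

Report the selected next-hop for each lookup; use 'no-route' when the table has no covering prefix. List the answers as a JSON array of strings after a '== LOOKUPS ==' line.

Process each operation:
  add 240.0.0.0/4 -> H2 at depth 4
  - 240.0.0.0/4 clear@4
  add 191.217.0.0/20 -> H2 at depth 20
  lookup 191.217.2.132: bits 10111111110110010000 walk d0:-→d1:-→d2:-→d3:-→d4:-→d5:-→d6:-→d7:-→d8:-→d9:-→d10:-→d11:-→d12:-→d13:-→d14:-→d15:-→d16:-→d17:-→d18:-→d19:-→d20:H2 -> H2
  lookup 191.217.1.132: bits 10111111110110010000 walk d0:-→d1:-→d2:-→d3:-→d4:-→d5:-→d6:-→d7:-→d8:-→d9:-→d10:-→d11:-→d12:-→d13:-→d14:-→d15:-→d16:-→d17:-→d18:-→d19:-→d20:H2 -> H2
  add 252.152.122.254/32 -> H2 at depth 32
  add 191.217.13.235/32 -> H6 at depth 32
  - 252.152.122.254/32 clear@32
  add 252.128.0.0/10 -> H7 at depth 10
  add 248.0.0.0/5 -> H2 at depth 5
  add 252.128.0.0/9 -> H6 at depth 9
  lookup 248.0.0.1: bits 11111 walk d0:-→d1:-→d2:-→d3:-→d4:-→d5:H2 -> H2
  add 252.0.0.0/8 -> H3 at depth 8
  lookup 252.128.0.0: bits 11111100100 walk d0:-→d1:-→d2:-→d3:-→d4:-→d5:H2→d6:-→d7:-→d8:H3→d9:H6→d10:H7→d11:- -> H7
  add 191.217.13.235/32 -> H7 at depth 32
  - 191.217.13.235/32 clear@32
  add 252.152.0.0/13 -> H1 at depth 13
  add 191.217.0.0/20 -> H2 at depth 20
  add 252.152.122.254/32 -> H5 at depth 32
  lookup 252.128.13.242: bits 11111100100 walk d0:-→d1:-→d2:-→d3:-→d4:-→d5:H2→d6:-→d7:-→d8:H3→d9:H6→d10:H7→d11:- -> H7
  - 252.152.122.254/32 clear@32
  add 0.0.0.0/0 -> H1 at depth 0
  add 252.152.122.128/25 -> H0 at depth 25
  add 252.152.0.0/16 -> H2 at depth 16
  lookup 252.152.0.29: bits 11111100100110000 walk d0:H1→d1:-→d2:-→d3:-→d4:-→d5:H2→d6:-→d7:-→d8:H3→d9:H6→d10:H7→d11:-→d12:-→d13:H1→d14:-→d15:-→d16:H2→d17:- -> H2
  add 252.152.122.0/24 -> H6 at depth 24
  add 191.0.0.0/8 -> H0 at depth 8
  add 128.0.0.0/2 -> H3 at depth 2
  lookup 252.152.122.29: bits 111111001001100001111010 walk d0:H1→d1:-→d2:-→d3:-→d4:-→d5:H2→d6:-→d7:-→d8:H3→d9:H6→d10:H7→d11:-→d12:-→d13:H1→d14:-→d15:-→d16:H2→d17:-→d18:-→d19:-→d20:-→d21:-→d22:-→d23:-→d24:H6 -> H6
  lookup 252.128.0.39: bits 11111100100 walk d0:H1→d1:-→d2:-→d3:-→d4:-→d5:H2→d6:-→d7:-→d8:H3→d9:H6→d10:H7→d11:- -> H7
  lookup 191.0.0.17: bits 10111111 walk d0:H1→d1:-→d2:H3→d3:-→d4:-→d5:-→d6:-→d7:-→d8:H0 -> H0
  lookup 252.128.183.44: bits 11111100100 walk d0:H1→d1:-→d2:-→d3:-→d4:-→d5:H2→d6:-→d7:-→d8:H3→d9:H6→d10:H7→d11:- -> H7

== LOOKUPS ==
["H2","H2","H2","H7","H7","H2","H6","H7","H0","H7"]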